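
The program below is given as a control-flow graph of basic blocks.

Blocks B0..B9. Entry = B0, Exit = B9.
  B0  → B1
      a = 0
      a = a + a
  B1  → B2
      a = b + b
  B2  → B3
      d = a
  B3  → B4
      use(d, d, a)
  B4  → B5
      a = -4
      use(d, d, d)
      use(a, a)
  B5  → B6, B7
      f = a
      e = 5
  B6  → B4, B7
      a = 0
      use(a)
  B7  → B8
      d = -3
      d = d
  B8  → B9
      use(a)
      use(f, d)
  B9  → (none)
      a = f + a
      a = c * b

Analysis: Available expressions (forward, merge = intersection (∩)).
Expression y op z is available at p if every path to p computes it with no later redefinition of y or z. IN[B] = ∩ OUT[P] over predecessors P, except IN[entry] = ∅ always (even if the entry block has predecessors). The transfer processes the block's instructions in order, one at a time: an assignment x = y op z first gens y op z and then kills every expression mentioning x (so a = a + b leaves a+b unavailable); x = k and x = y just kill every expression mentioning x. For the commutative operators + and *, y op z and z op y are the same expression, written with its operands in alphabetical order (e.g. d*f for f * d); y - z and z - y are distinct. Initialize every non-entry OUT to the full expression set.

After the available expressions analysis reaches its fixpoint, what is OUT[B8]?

Fixpoint table:
  B0: | IN={} | OUT={}
  B1: | IN={} | OUT={b+b}
  B2: | IN={b+b} | OUT={b+b}
  B3: | IN={b+b} | OUT={b+b}
  B4: | IN={b+b} | OUT={b+b}
  B5: | IN={b+b} | OUT={b+b}
  B6: | IN={b+b} | OUT={b+b}
  B7: | IN={b+b} | OUT={b+b}
  B8: | IN={b+b} | OUT={b+b}
  B9: | IN={b+b} | OUT={b*c, b+b}

Merge at B8: IN[B8] = OUT[B7] = {b+b}
Applying B8's transfer function to that IN value gives OUT[B8] (row B8 above).

Answer: {b+b}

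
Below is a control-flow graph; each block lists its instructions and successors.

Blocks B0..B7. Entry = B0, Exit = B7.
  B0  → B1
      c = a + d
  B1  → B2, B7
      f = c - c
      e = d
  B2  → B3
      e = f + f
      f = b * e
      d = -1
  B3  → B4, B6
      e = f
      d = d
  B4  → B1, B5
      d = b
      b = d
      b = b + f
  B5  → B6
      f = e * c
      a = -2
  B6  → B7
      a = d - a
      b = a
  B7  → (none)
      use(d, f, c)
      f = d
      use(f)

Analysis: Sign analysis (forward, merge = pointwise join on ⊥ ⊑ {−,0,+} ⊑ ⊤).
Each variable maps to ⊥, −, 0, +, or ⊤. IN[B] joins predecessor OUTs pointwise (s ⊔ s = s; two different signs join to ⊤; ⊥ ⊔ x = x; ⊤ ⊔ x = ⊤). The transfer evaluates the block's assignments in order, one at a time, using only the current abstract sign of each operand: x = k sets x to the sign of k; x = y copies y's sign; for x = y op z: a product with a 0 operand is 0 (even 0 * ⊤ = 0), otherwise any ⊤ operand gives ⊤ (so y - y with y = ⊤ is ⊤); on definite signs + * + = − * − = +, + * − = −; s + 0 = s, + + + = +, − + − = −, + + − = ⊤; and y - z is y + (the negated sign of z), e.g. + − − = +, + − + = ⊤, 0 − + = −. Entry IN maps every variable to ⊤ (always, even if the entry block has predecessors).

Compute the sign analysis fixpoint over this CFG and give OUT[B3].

Fixpoint table:
  B0:  IN=(all ⊤)  OUT=(all ⊤)
  B1:  IN=(all ⊤)  OUT=(all ⊤)
  B2:  IN=(all ⊤)  OUT={d:-; rest ⊤}
  B3:  IN={d:-; rest ⊤}  OUT={d:-; rest ⊤}
  B4:  IN={d:-; rest ⊤}  OUT=(all ⊤)
  B5:  IN=(all ⊤)  OUT={a:-; rest ⊤}
  B6:  IN=(all ⊤)  OUT=(all ⊤)
  B7:  IN=(all ⊤)  OUT=(all ⊤)

Merge at B3: IN[B3] = OUT[B2] = {a: ⊤, b: ⊤, c: ⊤, d: -, e: ⊤, f: ⊤}
Applying B3's transfer function to that IN value gives OUT[B3] (row B3 above).

Answer: {a: ⊤, b: ⊤, c: ⊤, d: -, e: ⊤, f: ⊤}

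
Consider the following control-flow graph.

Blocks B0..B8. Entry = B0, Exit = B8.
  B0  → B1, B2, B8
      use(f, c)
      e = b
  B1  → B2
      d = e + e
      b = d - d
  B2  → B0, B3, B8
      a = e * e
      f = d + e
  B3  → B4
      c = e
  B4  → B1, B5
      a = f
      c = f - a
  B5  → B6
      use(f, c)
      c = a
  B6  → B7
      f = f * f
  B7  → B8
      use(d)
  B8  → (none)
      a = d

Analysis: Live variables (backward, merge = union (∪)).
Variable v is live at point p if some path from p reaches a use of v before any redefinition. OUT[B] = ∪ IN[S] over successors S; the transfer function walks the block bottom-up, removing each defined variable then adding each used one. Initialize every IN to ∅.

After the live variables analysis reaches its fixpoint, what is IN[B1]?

Answer: {c, e}

Derivation:
Converged values:
  B0: | IN={b, c, d, f} | OUT={b, c, d, e}
  B1: | IN={c, e} | OUT={b, c, d, e}
  B2: | IN={b, c, d, e} | OUT={b, c, d, e, f}
  B3: | IN={d, e, f} | OUT={d, e, f}
  B4: | IN={d, e, f} | OUT={a, c, d, e, f}
  B5: | IN={a, c, d, f} | OUT={d, f}
  B6: | IN={d, f} | OUT={d}
  B7: | IN={d} | OUT={d}
  B8: | IN={d} | OUT={}

Merge at B1: OUT[B1] = IN[B2] = {b, c, d, e}
Applying B1's transfer function to that OUT value gives IN[B1] (row B1 above).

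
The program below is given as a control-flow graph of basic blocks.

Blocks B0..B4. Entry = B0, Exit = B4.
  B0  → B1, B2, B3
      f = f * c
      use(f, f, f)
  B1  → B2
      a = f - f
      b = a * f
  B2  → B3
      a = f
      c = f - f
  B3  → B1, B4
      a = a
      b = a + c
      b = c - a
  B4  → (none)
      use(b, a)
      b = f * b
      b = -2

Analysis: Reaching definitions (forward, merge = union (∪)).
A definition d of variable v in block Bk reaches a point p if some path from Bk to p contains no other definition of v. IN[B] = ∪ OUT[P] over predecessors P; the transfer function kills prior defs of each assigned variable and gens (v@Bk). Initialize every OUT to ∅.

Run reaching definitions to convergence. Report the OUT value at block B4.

Per-block solution:
  B0: | IN={} | OUT={f@B0}
  B1: | IN={a@B3, b@B3, c@B2, f@B0} | OUT={a@B1, b@B1, c@B2, f@B0}
  B2: | IN={a@B1, b@B1, c@B2, f@B0} | OUT={a@B2, b@B1, c@B2, f@B0}
  B3: | IN={a@B2, b@B1, c@B2, f@B0} | OUT={a@B3, b@B3, c@B2, f@B0}
  B4: | IN={a@B3, b@B3, c@B2, f@B0} | OUT={a@B3, b@B4, c@B2, f@B0}

Merge at B4: IN[B4] = OUT[B3] = {a@B3, b@B3, c@B2, f@B0}
Applying B4's transfer function to that IN value gives OUT[B4] (row B4 above).

Answer: {a@B3, b@B4, c@B2, f@B0}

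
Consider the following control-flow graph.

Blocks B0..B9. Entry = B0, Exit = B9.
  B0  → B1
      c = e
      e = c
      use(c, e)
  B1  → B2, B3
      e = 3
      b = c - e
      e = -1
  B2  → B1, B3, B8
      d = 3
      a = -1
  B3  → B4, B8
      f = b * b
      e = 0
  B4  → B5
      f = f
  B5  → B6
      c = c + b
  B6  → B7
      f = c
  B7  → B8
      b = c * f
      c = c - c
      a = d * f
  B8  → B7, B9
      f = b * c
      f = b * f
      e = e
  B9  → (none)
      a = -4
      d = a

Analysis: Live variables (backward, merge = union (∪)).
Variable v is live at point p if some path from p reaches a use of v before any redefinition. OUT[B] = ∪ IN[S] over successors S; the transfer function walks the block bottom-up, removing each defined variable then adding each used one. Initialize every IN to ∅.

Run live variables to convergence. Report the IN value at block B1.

Answer: {c, d}

Derivation:
Converged values:
  B0:   IN={d, e}   OUT={c, d}
  B1:   IN={c, d}   OUT={b, c, d, e}
  B2:   IN={b, c, e}   OUT={b, c, d, e}
  B3:   IN={b, c, d}   OUT={b, c, d, e, f}
  B4:   IN={b, c, d, e, f}   OUT={b, c, d, e}
  B5:   IN={b, c, d, e}   OUT={c, d, e}
  B6:   IN={c, d, e}   OUT={c, d, e, f}
  B7:   IN={c, d, e, f}   OUT={b, c, d, e}
  B8:   IN={b, c, d, e}   OUT={c, d, e, f}
  B9:   IN={}   OUT={}

Merge at B1: OUT[B1] = IN[B2] ⊔ IN[B3] = {b, c, d, e}
Applying B1's transfer function to that OUT value gives IN[B1] (row B1 above).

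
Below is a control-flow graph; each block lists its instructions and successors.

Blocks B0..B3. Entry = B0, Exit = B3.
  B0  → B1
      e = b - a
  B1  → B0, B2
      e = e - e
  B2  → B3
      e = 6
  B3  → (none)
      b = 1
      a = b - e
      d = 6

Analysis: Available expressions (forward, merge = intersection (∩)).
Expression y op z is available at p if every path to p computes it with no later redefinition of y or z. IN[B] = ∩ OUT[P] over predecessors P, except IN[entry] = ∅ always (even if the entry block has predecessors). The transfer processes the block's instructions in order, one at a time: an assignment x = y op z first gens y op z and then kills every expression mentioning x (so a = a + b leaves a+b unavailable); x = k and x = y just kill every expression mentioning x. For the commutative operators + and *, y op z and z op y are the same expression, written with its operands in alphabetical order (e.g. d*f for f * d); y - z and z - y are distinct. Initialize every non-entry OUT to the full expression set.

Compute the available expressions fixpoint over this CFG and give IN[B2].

Fixpoint table:
  B0: | IN={} | OUT={b-a}
  B1: | IN={b-a} | OUT={b-a}
  B2: | IN={b-a} | OUT={b-a}
  B3: | IN={b-a} | OUT={b-e}

Merge at B2: IN[B2] = OUT[B1] = {b-a}

Answer: {b-a}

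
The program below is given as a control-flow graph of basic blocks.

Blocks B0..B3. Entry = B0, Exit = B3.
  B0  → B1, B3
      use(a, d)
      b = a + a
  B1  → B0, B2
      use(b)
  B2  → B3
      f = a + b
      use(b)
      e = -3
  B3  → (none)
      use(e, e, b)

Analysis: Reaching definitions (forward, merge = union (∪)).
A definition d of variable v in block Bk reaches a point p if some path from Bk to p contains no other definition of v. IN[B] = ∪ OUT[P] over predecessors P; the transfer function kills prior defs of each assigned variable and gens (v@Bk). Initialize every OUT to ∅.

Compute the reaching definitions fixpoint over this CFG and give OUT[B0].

Answer: {b@B0}

Trace:
Converged values:
  B0:  IN={b@B0}  OUT={b@B0}
  B1:  IN={b@B0}  OUT={b@B0}
  B2:  IN={b@B0}  OUT={b@B0, e@B2, f@B2}
  B3:  IN={b@B0, e@B2, f@B2}  OUT={b@B0, e@B2, f@B2}

Merge at B0 (entry node, so the boundary value {} is joined with the incoming edge(s)): IN[B0] = {} ⊔ OUT[B1] = {b@B0}
Applying B0's transfer function to that IN value gives OUT[B0] (row B0 above).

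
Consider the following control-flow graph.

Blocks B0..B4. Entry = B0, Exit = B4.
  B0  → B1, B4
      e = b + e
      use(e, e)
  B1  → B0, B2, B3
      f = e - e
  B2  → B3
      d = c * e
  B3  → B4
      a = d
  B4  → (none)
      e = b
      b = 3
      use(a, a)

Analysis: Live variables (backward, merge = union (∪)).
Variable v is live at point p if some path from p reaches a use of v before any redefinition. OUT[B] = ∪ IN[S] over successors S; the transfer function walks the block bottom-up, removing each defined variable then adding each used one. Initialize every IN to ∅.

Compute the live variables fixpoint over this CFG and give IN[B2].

Converged values:
  B0:   IN={a, b, c, d, e}   OUT={a, b, c, d, e}
  B1:   IN={a, b, c, d, e}   OUT={a, b, c, d, e}
  B2:   IN={b, c, e}   OUT={b, d}
  B3:   IN={b, d}   OUT={a, b}
  B4:   IN={a, b}   OUT={}

Merge at B2: OUT[B2] = IN[B3] = {b, d}
Applying B2's transfer function to that OUT value gives IN[B2] (row B2 above).

Answer: {b, c, e}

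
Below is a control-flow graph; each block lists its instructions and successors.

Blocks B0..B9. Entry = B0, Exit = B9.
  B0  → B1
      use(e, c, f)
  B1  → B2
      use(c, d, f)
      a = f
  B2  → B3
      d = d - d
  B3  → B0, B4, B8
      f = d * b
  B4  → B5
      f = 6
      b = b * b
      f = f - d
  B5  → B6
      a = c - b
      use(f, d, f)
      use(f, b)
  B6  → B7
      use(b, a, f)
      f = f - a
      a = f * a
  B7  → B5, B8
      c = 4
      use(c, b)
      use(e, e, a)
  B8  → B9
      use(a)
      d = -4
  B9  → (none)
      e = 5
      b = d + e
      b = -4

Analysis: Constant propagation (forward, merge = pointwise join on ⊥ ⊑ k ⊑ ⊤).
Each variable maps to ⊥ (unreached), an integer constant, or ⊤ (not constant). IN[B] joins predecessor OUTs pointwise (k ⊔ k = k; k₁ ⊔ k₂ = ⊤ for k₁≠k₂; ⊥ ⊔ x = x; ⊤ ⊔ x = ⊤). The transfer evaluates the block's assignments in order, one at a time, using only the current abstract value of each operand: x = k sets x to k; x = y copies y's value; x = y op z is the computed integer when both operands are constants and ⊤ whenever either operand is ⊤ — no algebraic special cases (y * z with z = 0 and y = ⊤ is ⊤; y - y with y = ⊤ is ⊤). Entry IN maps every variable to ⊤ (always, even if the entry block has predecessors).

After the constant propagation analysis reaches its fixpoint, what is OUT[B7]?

Converged values:
  B0:  IN=(all ⊤)  OUT=(all ⊤)
  B1:  IN=(all ⊤)  OUT=(all ⊤)
  B2:  IN=(all ⊤)  OUT=(all ⊤)
  B3:  IN=(all ⊤)  OUT=(all ⊤)
  B4:  IN=(all ⊤)  OUT=(all ⊤)
  B5:  IN=(all ⊤)  OUT=(all ⊤)
  B6:  IN=(all ⊤)  OUT=(all ⊤)
  B7:  IN=(all ⊤)  OUT={c:4; rest ⊤}
  B8:  IN=(all ⊤)  OUT={d:-4; rest ⊤}
  B9:  IN={d:-4; rest ⊤}  OUT={b:-4, d:-4, e:5; rest ⊤}

Merge at B7: IN[B7] = OUT[B6] = {a: ⊤, b: ⊤, c: ⊤, d: ⊤, e: ⊤, f: ⊤}
Applying B7's transfer function to that IN value gives OUT[B7] (row B7 above).

Answer: {a: ⊤, b: ⊤, c: 4, d: ⊤, e: ⊤, f: ⊤}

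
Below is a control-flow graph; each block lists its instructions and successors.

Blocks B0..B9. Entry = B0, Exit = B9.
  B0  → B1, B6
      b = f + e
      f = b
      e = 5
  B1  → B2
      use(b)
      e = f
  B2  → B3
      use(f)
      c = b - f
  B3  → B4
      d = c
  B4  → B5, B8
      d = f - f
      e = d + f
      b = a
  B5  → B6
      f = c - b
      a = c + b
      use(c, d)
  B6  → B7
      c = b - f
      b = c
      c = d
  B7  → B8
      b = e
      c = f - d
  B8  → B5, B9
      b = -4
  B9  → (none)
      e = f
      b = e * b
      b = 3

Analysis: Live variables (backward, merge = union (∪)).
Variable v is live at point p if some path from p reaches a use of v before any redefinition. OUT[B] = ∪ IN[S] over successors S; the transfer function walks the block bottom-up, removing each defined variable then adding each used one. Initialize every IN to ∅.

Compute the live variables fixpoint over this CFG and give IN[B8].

Answer: {c, d, e, f}

Derivation:
Converged values:
  B0:  IN={a, d, e, f}  OUT={a, b, d, e, f}
  B1:  IN={a, b, f}  OUT={a, b, f}
  B2:  IN={a, b, f}  OUT={a, c, f}
  B3:  IN={a, c, f}  OUT={a, c, f}
  B4:  IN={a, c, f}  OUT={b, c, d, e, f}
  B5:  IN={b, c, d, e}  OUT={b, d, e, f}
  B6:  IN={b, d, e, f}  OUT={d, e, f}
  B7:  IN={d, e, f}  OUT={c, d, e, f}
  B8:  IN={c, d, e, f}  OUT={b, c, d, e, f}
  B9:  IN={b, f}  OUT={}

Merge at B8: OUT[B8] = IN[B5] ⊔ IN[B9] = {b, c, d, e, f}
Applying B8's transfer function to that OUT value gives IN[B8] (row B8 above).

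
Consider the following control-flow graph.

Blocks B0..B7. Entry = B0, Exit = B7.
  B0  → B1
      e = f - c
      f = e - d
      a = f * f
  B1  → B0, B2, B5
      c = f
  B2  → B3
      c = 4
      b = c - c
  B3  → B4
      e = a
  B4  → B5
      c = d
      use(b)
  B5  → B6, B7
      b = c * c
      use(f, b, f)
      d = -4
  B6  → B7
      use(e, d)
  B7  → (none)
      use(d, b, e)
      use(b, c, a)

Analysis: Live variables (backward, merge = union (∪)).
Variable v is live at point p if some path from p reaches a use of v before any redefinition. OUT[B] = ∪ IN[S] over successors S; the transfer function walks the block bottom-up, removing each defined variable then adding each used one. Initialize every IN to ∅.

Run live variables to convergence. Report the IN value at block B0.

Converged values:
  B0:   IN={c, d, f}   OUT={a, d, e, f}
  B1:   IN={a, d, e, f}   OUT={a, c, d, e, f}
  B2:   IN={a, d, f}   OUT={a, b, d, f}
  B3:   IN={a, b, d, f}   OUT={a, b, d, e, f}
  B4:   IN={a, b, d, e, f}   OUT={a, c, e, f}
  B5:   IN={a, c, e, f}   OUT={a, b, c, d, e}
  B6:   IN={a, b, c, d, e}   OUT={a, b, c, d, e}
  B7:   IN={a, b, c, d, e}   OUT={}

Merge at B0: OUT[B0] = IN[B1] = {a, d, e, f}
Applying B0's transfer function to that OUT value gives IN[B0] (row B0 above).

Answer: {c, d, f}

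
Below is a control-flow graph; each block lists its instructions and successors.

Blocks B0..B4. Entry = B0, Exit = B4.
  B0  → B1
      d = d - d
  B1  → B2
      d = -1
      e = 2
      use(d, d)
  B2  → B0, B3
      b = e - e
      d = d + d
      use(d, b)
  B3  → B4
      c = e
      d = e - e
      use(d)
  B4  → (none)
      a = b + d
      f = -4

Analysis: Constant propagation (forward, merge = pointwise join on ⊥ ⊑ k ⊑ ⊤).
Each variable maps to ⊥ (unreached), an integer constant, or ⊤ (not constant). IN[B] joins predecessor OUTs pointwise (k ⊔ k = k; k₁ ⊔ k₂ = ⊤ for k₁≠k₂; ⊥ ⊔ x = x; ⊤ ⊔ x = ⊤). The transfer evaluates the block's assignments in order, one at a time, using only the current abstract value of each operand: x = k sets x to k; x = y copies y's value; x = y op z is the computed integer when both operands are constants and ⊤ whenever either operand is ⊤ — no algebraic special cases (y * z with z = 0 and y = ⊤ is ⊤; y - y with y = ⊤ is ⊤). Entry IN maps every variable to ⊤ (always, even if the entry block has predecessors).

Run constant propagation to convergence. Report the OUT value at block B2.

Per-block solution:
  B0: | IN=(all ⊤) | OUT=(all ⊤)
  B1: | IN=(all ⊤) | OUT={d:-1, e:2; rest ⊤}
  B2: | IN={d:-1, e:2; rest ⊤} | OUT={b:0, d:-2, e:2; rest ⊤}
  B3: | IN={b:0, d:-2, e:2; rest ⊤} | OUT={b:0, c:2, d:0, e:2; rest ⊤}
  B4: | IN={b:0, c:2, d:0, e:2; rest ⊤} | OUT={a:0, b:0, c:2, d:0, e:2, f:-4; rest ⊤}

Merge at B2: IN[B2] = OUT[B1] = {a: ⊤, b: ⊤, c: ⊤, d: -1, e: 2, f: ⊤}
Applying B2's transfer function to that IN value gives OUT[B2] (row B2 above).

Answer: {a: ⊤, b: 0, c: ⊤, d: -2, e: 2, f: ⊤}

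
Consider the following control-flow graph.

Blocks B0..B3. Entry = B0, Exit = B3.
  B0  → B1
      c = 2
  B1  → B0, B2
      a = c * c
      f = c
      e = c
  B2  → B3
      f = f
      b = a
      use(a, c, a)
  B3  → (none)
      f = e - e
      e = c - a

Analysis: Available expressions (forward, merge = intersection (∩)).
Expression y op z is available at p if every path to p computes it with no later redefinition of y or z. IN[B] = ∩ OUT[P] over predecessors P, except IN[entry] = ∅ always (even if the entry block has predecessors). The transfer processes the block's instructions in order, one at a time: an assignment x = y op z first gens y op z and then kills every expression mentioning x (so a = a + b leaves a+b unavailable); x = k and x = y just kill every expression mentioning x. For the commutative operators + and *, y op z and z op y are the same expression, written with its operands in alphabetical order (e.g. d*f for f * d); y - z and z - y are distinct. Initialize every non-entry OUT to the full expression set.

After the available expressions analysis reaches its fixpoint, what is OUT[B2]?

Fixpoint table:
  B0: | IN={} | OUT={}
  B1: | IN={} | OUT={c*c}
  B2: | IN={c*c} | OUT={c*c}
  B3: | IN={c*c} | OUT={c*c, c-a}

Merge at B2: IN[B2] = OUT[B1] = {c*c}
Applying B2's transfer function to that IN value gives OUT[B2] (row B2 above).

Answer: {c*c}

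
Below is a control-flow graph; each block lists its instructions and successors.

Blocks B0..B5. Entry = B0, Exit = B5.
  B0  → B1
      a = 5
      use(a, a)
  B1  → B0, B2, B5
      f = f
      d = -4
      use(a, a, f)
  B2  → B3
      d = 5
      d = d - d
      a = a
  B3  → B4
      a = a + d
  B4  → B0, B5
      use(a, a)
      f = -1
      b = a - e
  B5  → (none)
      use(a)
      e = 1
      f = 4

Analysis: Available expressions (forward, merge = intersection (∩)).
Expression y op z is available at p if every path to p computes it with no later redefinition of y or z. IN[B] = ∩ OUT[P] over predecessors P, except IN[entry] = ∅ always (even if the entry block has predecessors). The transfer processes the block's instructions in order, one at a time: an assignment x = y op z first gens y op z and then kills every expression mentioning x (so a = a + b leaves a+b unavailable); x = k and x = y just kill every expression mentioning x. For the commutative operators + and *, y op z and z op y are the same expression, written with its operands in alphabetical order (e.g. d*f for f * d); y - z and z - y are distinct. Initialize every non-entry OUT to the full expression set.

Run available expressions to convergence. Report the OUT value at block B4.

Per-block solution:
  B0:   IN={}   OUT={}
  B1:   IN={}   OUT={}
  B2:   IN={}   OUT={}
  B3:   IN={}   OUT={}
  B4:   IN={}   OUT={a-e}
  B5:   IN={}   OUT={}

Merge at B4: IN[B4] = OUT[B3] = {}
Applying B4's transfer function to that IN value gives OUT[B4] (row B4 above).

Answer: {a-e}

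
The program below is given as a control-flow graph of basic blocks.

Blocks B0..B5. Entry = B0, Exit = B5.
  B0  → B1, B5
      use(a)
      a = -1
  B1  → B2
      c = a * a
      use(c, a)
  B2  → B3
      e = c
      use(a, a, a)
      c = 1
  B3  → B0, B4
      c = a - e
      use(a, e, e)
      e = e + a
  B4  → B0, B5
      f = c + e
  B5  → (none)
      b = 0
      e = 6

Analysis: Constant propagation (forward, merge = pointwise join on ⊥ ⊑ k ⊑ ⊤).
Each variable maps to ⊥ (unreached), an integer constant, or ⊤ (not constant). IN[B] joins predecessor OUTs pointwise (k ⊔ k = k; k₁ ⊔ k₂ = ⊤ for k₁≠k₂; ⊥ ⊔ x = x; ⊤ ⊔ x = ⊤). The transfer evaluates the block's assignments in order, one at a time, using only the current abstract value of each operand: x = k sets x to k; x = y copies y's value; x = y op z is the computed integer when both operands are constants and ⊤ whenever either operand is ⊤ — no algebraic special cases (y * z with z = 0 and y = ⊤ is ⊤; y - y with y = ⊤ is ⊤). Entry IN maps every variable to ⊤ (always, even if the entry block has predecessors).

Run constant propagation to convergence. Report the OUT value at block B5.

Per-block solution:
  B0:   IN=(all ⊤)   OUT={a:-1; rest ⊤}
  B1:   IN={a:-1; rest ⊤}   OUT={a:-1, c:1; rest ⊤}
  B2:   IN={a:-1, c:1; rest ⊤}   OUT={a:-1, c:1, e:1; rest ⊤}
  B3:   IN={a:-1, c:1, e:1; rest ⊤}   OUT={a:-1, c:-2, e:0; rest ⊤}
  B4:   IN={a:-1, c:-2, e:0; rest ⊤}   OUT={a:-1, c:-2, e:0, f:-2; rest ⊤}
  B5:   IN={a:-1; rest ⊤}   OUT={a:-1, b:0, e:6; rest ⊤}

Merge at B5: IN[B5] = OUT[B0] ⊔ OUT[B4] = {a: -1, b: ⊤, c: ⊤, d: ⊤, e: ⊤, f: ⊤}
Applying B5's transfer function to that IN value gives OUT[B5] (row B5 above).

Answer: {a: -1, b: 0, c: ⊤, d: ⊤, e: 6, f: ⊤}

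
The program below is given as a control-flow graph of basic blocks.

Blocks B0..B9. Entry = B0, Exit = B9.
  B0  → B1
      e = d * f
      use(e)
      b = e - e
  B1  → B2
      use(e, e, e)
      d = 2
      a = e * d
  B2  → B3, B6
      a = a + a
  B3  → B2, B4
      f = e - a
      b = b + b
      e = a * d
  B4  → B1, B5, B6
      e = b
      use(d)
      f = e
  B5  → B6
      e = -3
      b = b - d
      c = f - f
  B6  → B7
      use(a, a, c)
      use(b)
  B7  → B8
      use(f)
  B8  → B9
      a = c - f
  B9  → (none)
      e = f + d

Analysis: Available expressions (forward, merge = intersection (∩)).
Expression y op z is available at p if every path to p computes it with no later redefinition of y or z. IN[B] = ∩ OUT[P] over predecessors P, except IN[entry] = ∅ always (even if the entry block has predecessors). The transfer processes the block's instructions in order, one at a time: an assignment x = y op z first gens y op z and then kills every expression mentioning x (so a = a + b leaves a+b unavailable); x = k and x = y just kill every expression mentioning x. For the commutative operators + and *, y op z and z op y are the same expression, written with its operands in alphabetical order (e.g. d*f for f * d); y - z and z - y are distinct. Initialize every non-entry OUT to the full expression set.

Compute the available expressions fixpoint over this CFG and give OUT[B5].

Converged values:
  B0:  IN={}  OUT={d*f, e-e}
  B1:  IN={}  OUT={d*e}
  B2:  IN={}  OUT={}
  B3:  IN={}  OUT={a*d}
  B4:  IN={a*d}  OUT={a*d}
  B5:  IN={a*d}  OUT={a*d, f-f}
  B6:  IN={}  OUT={}
  B7:  IN={}  OUT={}
  B8:  IN={}  OUT={c-f}
  B9:  IN={c-f}  OUT={c-f, d+f}

Merge at B5: IN[B5] = OUT[B4] = {a*d}
Applying B5's transfer function to that IN value gives OUT[B5] (row B5 above).

Answer: {a*d, f-f}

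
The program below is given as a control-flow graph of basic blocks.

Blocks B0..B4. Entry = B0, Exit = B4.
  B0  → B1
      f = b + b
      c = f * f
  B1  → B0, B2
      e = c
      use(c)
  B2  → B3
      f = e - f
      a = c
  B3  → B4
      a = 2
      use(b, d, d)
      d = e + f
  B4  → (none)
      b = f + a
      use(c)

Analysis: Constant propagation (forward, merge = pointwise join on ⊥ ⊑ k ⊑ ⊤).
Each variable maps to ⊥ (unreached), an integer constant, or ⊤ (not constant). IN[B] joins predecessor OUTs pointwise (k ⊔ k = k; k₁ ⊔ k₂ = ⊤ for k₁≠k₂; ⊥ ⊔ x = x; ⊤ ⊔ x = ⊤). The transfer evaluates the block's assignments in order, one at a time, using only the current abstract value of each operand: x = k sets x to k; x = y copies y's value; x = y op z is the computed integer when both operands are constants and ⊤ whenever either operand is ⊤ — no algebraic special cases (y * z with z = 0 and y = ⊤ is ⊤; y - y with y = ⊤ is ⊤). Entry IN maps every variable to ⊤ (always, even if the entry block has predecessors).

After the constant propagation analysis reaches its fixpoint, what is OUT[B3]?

Fixpoint table:
  B0:  IN=(all ⊤)  OUT=(all ⊤)
  B1:  IN=(all ⊤)  OUT=(all ⊤)
  B2:  IN=(all ⊤)  OUT=(all ⊤)
  B3:  IN=(all ⊤)  OUT={a:2; rest ⊤}
  B4:  IN={a:2; rest ⊤}  OUT={a:2; rest ⊤}

Merge at B3: IN[B3] = OUT[B2] = {a: ⊤, b: ⊤, c: ⊤, d: ⊤, e: ⊤, f: ⊤}
Applying B3's transfer function to that IN value gives OUT[B3] (row B3 above).

Answer: {a: 2, b: ⊤, c: ⊤, d: ⊤, e: ⊤, f: ⊤}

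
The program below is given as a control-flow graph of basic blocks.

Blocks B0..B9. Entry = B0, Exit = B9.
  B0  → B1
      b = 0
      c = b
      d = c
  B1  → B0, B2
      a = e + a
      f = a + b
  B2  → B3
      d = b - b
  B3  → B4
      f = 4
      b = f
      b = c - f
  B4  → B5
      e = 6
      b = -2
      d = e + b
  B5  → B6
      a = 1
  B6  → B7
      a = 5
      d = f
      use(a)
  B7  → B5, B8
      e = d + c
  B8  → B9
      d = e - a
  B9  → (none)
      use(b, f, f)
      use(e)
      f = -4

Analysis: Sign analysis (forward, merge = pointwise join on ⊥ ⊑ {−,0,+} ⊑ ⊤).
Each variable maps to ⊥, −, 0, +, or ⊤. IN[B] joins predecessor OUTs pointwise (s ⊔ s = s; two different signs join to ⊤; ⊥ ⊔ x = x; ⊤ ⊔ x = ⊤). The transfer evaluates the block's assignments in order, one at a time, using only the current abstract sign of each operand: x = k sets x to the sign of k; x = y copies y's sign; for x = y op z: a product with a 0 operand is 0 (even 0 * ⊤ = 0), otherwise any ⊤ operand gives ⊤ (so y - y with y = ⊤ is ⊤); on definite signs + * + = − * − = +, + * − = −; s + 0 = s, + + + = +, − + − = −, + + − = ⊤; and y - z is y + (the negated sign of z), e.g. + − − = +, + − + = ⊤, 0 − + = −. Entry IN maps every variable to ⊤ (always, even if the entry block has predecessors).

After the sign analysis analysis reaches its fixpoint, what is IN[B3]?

Fixpoint table:
  B0:  IN=(all ⊤)  OUT={b:0, c:0, d:0; rest ⊤}
  B1:  IN={b:0, c:0, d:0; rest ⊤}  OUT={b:0, c:0, d:0; rest ⊤}
  B2:  IN={b:0, c:0, d:0; rest ⊤}  OUT={b:0, c:0, d:0; rest ⊤}
  B3:  IN={b:0, c:0, d:0; rest ⊤}  OUT={b:-, c:0, d:0, f:+; rest ⊤}
  B4:  IN={b:-, c:0, d:0, f:+; rest ⊤}  OUT={b:-, c:0, e:+, f:+; rest ⊤}
  B5:  IN={b:-, c:0, e:+, f:+; rest ⊤}  OUT={a:+, b:-, c:0, e:+, f:+; rest ⊤}
  B6:  IN={a:+, b:-, c:0, e:+, f:+; rest ⊤}  OUT={a:+, b:-, c:0, d:+, e:+, f:+; rest ⊤}
  B7:  IN={a:+, b:-, c:0, d:+, e:+, f:+; rest ⊤}  OUT={a:+, b:-, c:0, d:+, e:+, f:+; rest ⊤}
  B8:  IN={a:+, b:-, c:0, d:+, e:+, f:+; rest ⊤}  OUT={a:+, b:-, c:0, e:+, f:+; rest ⊤}
  B9:  IN={a:+, b:-, c:0, e:+, f:+; rest ⊤}  OUT={a:+, b:-, c:0, e:+, f:-; rest ⊤}

Merge at B3: IN[B3] = OUT[B2] = {a: ⊤, b: 0, c: 0, d: 0, e: ⊤, f: ⊤}

Answer: {a: ⊤, b: 0, c: 0, d: 0, e: ⊤, f: ⊤}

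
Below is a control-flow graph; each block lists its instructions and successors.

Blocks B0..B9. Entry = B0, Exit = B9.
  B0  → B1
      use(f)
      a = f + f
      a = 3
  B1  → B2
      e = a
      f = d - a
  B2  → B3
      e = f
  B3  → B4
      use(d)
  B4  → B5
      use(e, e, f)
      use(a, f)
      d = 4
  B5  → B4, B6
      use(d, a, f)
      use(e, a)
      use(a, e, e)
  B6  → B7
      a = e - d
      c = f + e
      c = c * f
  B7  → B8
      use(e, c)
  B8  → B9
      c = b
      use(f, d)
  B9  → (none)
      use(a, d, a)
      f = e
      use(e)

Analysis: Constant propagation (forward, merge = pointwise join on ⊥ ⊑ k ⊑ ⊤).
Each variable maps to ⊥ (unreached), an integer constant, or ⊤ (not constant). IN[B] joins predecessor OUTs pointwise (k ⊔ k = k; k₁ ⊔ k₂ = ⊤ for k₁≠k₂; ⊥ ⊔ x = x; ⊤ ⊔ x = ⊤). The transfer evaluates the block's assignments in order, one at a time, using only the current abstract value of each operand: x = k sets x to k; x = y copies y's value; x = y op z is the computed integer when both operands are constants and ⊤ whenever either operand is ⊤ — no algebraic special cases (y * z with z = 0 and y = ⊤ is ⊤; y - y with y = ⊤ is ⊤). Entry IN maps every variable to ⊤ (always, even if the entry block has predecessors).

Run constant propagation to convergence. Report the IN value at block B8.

Answer: {a: ⊤, b: ⊤, c: ⊤, d: 4, e: ⊤, f: ⊤}

Derivation:
Per-block solution:
  B0:   IN=(all ⊤)   OUT={a:3; rest ⊤}
  B1:   IN={a:3; rest ⊤}   OUT={a:3, e:3; rest ⊤}
  B2:   IN={a:3, e:3; rest ⊤}   OUT={a:3; rest ⊤}
  B3:   IN={a:3; rest ⊤}   OUT={a:3; rest ⊤}
  B4:   IN={a:3; rest ⊤}   OUT={a:3, d:4; rest ⊤}
  B5:   IN={a:3, d:4; rest ⊤}   OUT={a:3, d:4; rest ⊤}
  B6:   IN={a:3, d:4; rest ⊤}   OUT={d:4; rest ⊤}
  B7:   IN={d:4; rest ⊤}   OUT={d:4; rest ⊤}
  B8:   IN={d:4; rest ⊤}   OUT={d:4; rest ⊤}
  B9:   IN={d:4; rest ⊤}   OUT={d:4; rest ⊤}

Merge at B8: IN[B8] = OUT[B7] = {a: ⊤, b: ⊤, c: ⊤, d: 4, e: ⊤, f: ⊤}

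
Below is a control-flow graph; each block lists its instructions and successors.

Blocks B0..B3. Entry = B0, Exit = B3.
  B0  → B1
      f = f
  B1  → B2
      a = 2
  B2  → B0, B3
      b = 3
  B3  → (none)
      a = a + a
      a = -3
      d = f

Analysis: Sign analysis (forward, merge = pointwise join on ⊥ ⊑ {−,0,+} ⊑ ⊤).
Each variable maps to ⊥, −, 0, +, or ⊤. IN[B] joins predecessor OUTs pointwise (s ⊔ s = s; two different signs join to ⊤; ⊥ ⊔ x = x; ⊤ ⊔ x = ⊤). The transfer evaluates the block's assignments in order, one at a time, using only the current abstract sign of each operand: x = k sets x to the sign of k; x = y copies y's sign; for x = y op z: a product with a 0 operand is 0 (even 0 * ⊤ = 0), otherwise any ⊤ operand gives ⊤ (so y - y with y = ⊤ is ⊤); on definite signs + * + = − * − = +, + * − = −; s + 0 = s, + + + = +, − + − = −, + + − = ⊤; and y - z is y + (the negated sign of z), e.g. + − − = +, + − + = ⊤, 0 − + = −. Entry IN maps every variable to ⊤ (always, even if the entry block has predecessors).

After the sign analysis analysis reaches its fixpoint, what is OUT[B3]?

Answer: {a: -, b: +, c: ⊤, d: ⊤, e: ⊤, f: ⊤}

Working:
Fixpoint table:
  B0:   IN=(all ⊤)   OUT=(all ⊤)
  B1:   IN=(all ⊤)   OUT={a:+; rest ⊤}
  B2:   IN={a:+; rest ⊤}   OUT={a:+, b:+; rest ⊤}
  B3:   IN={a:+, b:+; rest ⊤}   OUT={a:-, b:+; rest ⊤}

Merge at B3: IN[B3] = OUT[B2] = {a: +, b: +, c: ⊤, d: ⊤, e: ⊤, f: ⊤}
Applying B3's transfer function to that IN value gives OUT[B3] (row B3 above).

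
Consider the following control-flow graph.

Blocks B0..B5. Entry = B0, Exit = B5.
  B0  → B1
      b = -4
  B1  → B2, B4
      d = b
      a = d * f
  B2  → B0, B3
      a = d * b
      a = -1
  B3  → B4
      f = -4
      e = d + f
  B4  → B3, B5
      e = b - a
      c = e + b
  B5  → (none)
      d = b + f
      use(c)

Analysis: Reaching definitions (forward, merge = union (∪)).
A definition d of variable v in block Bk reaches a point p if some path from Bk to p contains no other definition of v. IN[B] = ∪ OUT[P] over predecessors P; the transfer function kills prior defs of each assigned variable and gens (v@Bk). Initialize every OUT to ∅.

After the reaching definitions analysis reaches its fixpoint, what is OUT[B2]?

Answer: {a@B2, b@B0, d@B1}

Derivation:
Converged values:
  B0:  IN={a@B2, b@B0, d@B1}  OUT={a@B2, b@B0, d@B1}
  B1:  IN={a@B2, b@B0, d@B1}  OUT={a@B1, b@B0, d@B1}
  B2:  IN={a@B1, b@B0, d@B1}  OUT={a@B2, b@B0, d@B1}
  B3:  IN={a@B1, a@B2, b@B0, c@B4, d@B1, e@B4, f@B3}  OUT={a@B1, a@B2, b@B0, c@B4, d@B1, e@B3, f@B3}
  B4:  IN={a@B1, a@B2, b@B0, c@B4, d@B1, e@B3, f@B3}  OUT={a@B1, a@B2, b@B0, c@B4, d@B1, e@B4, f@B3}
  B5:  IN={a@B1, a@B2, b@B0, c@B4, d@B1, e@B4, f@B3}  OUT={a@B1, a@B2, b@B0, c@B4, d@B5, e@B4, f@B3}

Merge at B2: IN[B2] = OUT[B1] = {a@B1, b@B0, d@B1}
Applying B2's transfer function to that IN value gives OUT[B2] (row B2 above).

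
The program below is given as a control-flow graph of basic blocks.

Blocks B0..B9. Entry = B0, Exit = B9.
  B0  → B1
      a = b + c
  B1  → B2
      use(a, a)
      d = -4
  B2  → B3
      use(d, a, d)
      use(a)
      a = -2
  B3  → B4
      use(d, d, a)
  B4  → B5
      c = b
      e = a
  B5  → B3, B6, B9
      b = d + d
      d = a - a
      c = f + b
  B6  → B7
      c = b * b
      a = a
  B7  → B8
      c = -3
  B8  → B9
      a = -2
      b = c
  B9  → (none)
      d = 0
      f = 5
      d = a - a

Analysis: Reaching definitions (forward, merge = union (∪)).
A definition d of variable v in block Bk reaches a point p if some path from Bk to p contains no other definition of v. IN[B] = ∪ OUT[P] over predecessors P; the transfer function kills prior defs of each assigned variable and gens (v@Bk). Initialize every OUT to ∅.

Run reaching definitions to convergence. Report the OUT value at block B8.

Answer: {a@B8, b@B8, c@B7, d@B5, e@B4}

Derivation:
Per-block solution:
  B0:  IN={}  OUT={a@B0}
  B1:  IN={a@B0}  OUT={a@B0, d@B1}
  B2:  IN={a@B0, d@B1}  OUT={a@B2, d@B1}
  B3:  IN={a@B2, b@B5, c@B5, d@B1, d@B5, e@B4}  OUT={a@B2, b@B5, c@B5, d@B1, d@B5, e@B4}
  B4:  IN={a@B2, b@B5, c@B5, d@B1, d@B5, e@B4}  OUT={a@B2, b@B5, c@B4, d@B1, d@B5, e@B4}
  B5:  IN={a@B2, b@B5, c@B4, d@B1, d@B5, e@B4}  OUT={a@B2, b@B5, c@B5, d@B5, e@B4}
  B6:  IN={a@B2, b@B5, c@B5, d@B5, e@B4}  OUT={a@B6, b@B5, c@B6, d@B5, e@B4}
  B7:  IN={a@B6, b@B5, c@B6, d@B5, e@B4}  OUT={a@B6, b@B5, c@B7, d@B5, e@B4}
  B8:  IN={a@B6, b@B5, c@B7, d@B5, e@B4}  OUT={a@B8, b@B8, c@B7, d@B5, e@B4}
  B9:  IN={a@B2, a@B8, b@B5, b@B8, c@B5, c@B7, d@B5, e@B4}  OUT={a@B2, a@B8, b@B5, b@B8, c@B5, c@B7, d@B9, e@B4, f@B9}

Merge at B8: IN[B8] = OUT[B7] = {a@B6, b@B5, c@B7, d@B5, e@B4}
Applying B8's transfer function to that IN value gives OUT[B8] (row B8 above).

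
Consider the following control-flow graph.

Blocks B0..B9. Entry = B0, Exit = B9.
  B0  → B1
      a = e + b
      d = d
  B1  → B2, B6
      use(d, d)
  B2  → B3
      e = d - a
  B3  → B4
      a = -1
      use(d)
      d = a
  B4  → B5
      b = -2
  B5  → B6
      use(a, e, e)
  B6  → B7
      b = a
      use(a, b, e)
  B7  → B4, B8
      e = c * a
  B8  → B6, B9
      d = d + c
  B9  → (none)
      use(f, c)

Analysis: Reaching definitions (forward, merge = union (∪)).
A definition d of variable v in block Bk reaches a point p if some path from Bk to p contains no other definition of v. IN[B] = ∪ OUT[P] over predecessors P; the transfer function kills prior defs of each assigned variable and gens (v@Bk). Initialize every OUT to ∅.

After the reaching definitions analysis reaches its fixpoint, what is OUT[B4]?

Answer: {a@B0, a@B3, b@B4, d@B0, d@B3, d@B8, e@B2, e@B7}

Trace:
Converged values:
  B0:   IN={}   OUT={a@B0, d@B0}
  B1:   IN={a@B0, d@B0}   OUT={a@B0, d@B0}
  B2:   IN={a@B0, d@B0}   OUT={a@B0, d@B0, e@B2}
  B3:   IN={a@B0, d@B0, e@B2}   OUT={a@B3, d@B3, e@B2}
  B4:   IN={a@B0, a@B3, b@B6, d@B0, d@B3, d@B8, e@B2, e@B7}   OUT={a@B0, a@B3, b@B4, d@B0, d@B3, d@B8, e@B2, e@B7}
  B5:   IN={a@B0, a@B3, b@B4, d@B0, d@B3, d@B8, e@B2, e@B7}   OUT={a@B0, a@B3, b@B4, d@B0, d@B3, d@B8, e@B2, e@B7}
  B6:   IN={a@B0, a@B3, b@B4, b@B6, d@B0, d@B3, d@B8, e@B2, e@B7}   OUT={a@B0, a@B3, b@B6, d@B0, d@B3, d@B8, e@B2, e@B7}
  B7:   IN={a@B0, a@B3, b@B6, d@B0, d@B3, d@B8, e@B2, e@B7}   OUT={a@B0, a@B3, b@B6, d@B0, d@B3, d@B8, e@B7}
  B8:   IN={a@B0, a@B3, b@B6, d@B0, d@B3, d@B8, e@B7}   OUT={a@B0, a@B3, b@B6, d@B8, e@B7}
  B9:   IN={a@B0, a@B3, b@B6, d@B8, e@B7}   OUT={a@B0, a@B3, b@B6, d@B8, e@B7}

Merge at B4: IN[B4] = OUT[B3] ⊔ OUT[B7] = {a@B0, a@B3, b@B6, d@B0, d@B3, d@B8, e@B2, e@B7}
Applying B4's transfer function to that IN value gives OUT[B4] (row B4 above).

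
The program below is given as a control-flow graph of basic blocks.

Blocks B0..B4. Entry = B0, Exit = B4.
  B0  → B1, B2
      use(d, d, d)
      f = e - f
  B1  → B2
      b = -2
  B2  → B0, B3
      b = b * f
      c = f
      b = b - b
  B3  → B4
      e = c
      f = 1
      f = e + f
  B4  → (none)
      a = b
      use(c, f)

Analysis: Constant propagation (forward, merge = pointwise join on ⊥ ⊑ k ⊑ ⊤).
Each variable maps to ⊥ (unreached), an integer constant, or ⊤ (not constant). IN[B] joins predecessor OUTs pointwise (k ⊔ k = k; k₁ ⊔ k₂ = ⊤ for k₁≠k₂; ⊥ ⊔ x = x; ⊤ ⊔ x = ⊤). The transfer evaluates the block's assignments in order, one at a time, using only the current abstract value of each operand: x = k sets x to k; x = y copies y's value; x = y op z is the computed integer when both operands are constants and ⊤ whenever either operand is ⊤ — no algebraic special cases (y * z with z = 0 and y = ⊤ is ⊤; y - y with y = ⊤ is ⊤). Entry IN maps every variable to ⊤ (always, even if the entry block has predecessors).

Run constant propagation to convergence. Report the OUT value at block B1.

Answer: {a: ⊤, b: -2, c: ⊤, d: ⊤, e: ⊤, f: ⊤}

Working:
Fixpoint table:
  B0:  IN=(all ⊤)  OUT=(all ⊤)
  B1:  IN=(all ⊤)  OUT={b:-2; rest ⊤}
  B2:  IN=(all ⊤)  OUT=(all ⊤)
  B3:  IN=(all ⊤)  OUT=(all ⊤)
  B4:  IN=(all ⊤)  OUT=(all ⊤)

Merge at B1: IN[B1] = OUT[B0] = {a: ⊤, b: ⊤, c: ⊤, d: ⊤, e: ⊤, f: ⊤}
Applying B1's transfer function to that IN value gives OUT[B1] (row B1 above).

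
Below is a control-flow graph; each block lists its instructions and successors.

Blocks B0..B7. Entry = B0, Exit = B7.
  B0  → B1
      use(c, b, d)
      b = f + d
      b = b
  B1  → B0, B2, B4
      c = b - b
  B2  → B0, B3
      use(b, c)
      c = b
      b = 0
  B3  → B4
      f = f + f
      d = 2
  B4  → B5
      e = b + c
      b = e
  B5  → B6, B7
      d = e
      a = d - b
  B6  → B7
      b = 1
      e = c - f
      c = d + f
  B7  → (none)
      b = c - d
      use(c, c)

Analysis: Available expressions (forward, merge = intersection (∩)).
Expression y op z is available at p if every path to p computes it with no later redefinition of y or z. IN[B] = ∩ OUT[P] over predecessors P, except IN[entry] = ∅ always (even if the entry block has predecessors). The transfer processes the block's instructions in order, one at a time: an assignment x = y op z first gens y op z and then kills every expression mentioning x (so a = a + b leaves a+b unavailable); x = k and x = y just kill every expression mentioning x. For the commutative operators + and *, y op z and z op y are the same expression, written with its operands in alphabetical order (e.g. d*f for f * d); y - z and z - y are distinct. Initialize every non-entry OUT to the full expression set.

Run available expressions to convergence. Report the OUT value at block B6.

Answer: {d+f}

Working:
Converged values:
  B0:  IN={}  OUT={d+f}
  B1:  IN={d+f}  OUT={b-b, d+f}
  B2:  IN={b-b, d+f}  OUT={d+f}
  B3:  IN={d+f}  OUT={}
  B4:  IN={}  OUT={}
  B5:  IN={}  OUT={d-b}
  B6:  IN={d-b}  OUT={d+f}
  B7:  IN={}  OUT={c-d}

Merge at B6: IN[B6] = OUT[B5] = {d-b}
Applying B6's transfer function to that IN value gives OUT[B6] (row B6 above).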